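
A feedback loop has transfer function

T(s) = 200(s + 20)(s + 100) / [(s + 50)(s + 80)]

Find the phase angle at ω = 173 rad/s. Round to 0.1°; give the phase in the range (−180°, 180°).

At s = jω = j173:
zero (s+20): 20 + j173 → |·| = √(20²+173²) = √30329 ≈ 174.15, ∠ = arctan(173/20) ≈ 83.41°
zero (s+100): 100 + j173 → |·| = √(100²+173²) = √39929 ≈ 199.82, ∠ = arctan(173/100) ≈ 59.97°
pole (s+50): 50 + j173 → |·| = √(50²+173²) = √32429 ≈ 180.08, ∠ = arctan(173/50) ≈ 73.88°
pole (s+80): 80 + j173 → |·| = √(80²+173²) = √36329 ≈ 190.6, ∠ = arctan(173/80) ≈ 65.18°
∠T = 143.38° − 139.06° = 4.32°

4.3°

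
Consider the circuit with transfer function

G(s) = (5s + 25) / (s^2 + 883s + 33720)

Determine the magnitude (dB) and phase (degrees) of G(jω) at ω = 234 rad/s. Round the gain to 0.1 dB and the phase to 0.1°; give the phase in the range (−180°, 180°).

Substitute s = j234:
Numerator: 5(j234) + 25 = 25 + j1170
Denominator: (j234)^2 + 883(j234) + 33720 = -21036 + j206622
|N| = √(25² + 1170²) ≈ 1170.3, ∠N ≈ 88.78°
|D| = √(21036² + 206622²) ≈ 2.0769e+05, ∠D ≈ 95.81°
|G| = 1170.3 / 2.0769e+05 ≈ 0.0056348
Gain = 20 log₁₀(0.0056348) ≈ -44.98 dB
∠G = 88.78° − 95.81° = -7.03°

-45.0 dB, -7.0°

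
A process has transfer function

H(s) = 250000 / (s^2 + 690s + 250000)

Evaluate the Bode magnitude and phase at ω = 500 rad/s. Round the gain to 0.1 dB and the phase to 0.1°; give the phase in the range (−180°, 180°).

-2.8 dB, -90.0°

At s = jω = j500:
quadratic: (j500)² + 690·j500 + 250000 = 0 + j345000 → |·| ≈ 3.45e+05, ∠ ≈ 90.00°
|H| = 250000 / 3.45e+05 ≈ 0.72464
Gain = 20 log₁₀(0.72464) ≈ -2.80 dB
∠H = 0.00° − 90.00° = -90.00°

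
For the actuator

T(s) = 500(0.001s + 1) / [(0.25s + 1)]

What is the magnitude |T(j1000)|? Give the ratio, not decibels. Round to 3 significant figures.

At ω = 1000 rad/s:
zero (1 + j1000·0.001) = 1 + j1 → |·| ≈ 1.4142, ∠ ≈ 45.00°
pole (1 + j1000·0.25) = 1 + j250 → |·| ≈ 250, ∠ ≈ 89.77°
|T| = 500 · 1.4142 / (250) ≈ 2.8284

2.83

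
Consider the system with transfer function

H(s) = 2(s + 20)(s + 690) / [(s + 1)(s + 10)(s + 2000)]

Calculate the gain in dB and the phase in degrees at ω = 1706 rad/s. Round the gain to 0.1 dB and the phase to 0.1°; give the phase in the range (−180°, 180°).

At s = jω = j1706:
zero (s+20): 20 + j1706 → |·| = √(20²+1706²) = √2910836 ≈ 1706.1, ∠ = arctan(1706/20) ≈ 89.33°
zero (s+690): 690 + j1706 → |·| = √(690²+1706²) = √3386536 ≈ 1840.3, ∠ = arctan(1706/690) ≈ 67.98°
pole (s+1): 1 + j1706 → |·| = √(1²+1706²) = √2910437 ≈ 1706, ∠ = arctan(1706/1) ≈ 89.97°
pole (s+10): 10 + j1706 → |·| = √(10²+1706²) = √2910536 ≈ 1706, ∠ = arctan(1706/10) ≈ 89.66°
pole (s+2000): 2000 + j1706 → |·| = √(2000²+1706²) = √6910436 ≈ 2628.8, ∠ = arctan(1706/2000) ≈ 40.46°
|H| = 2 · 3.1397e+06 / 7.651e+09 ≈ 0.00082073
Gain = 20 log₁₀(0.00082073) ≈ -61.72 dB
∠H = 157.31° − 220.09° = -62.78°

-61.7 dB, -62.8°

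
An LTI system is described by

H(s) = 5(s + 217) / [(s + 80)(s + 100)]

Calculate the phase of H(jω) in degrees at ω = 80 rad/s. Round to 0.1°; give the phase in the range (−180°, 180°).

-63.4°

At s = jω = j80:
zero (s+217): 217 + j80 → |·| = √(217²+80²) = √53489 ≈ 231.28, ∠ = arctan(80/217) ≈ 20.24°
pole (s+80): 80 + j80 → |·| = √(80²+80²) = √12800 ≈ 113.14, ∠ = arctan(80/80) ≈ 45.00°
pole (s+100): 100 + j80 → |·| = √(100²+80²) = √16400 ≈ 128.06, ∠ = arctan(80/100) ≈ 38.66°
∠H = 20.24° − 83.66° = -63.42°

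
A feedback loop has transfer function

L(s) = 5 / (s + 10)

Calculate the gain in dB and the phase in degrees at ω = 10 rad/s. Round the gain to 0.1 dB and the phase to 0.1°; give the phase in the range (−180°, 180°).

-9.0 dB, -45.0°

At s = jω = j10:
pole (s+10): 10 + j10 → |·| = √(10²+10²) = √200 ≈ 14.142, ∠ = arctan(10/10) ≈ 45.00°
|L| = 5 / 14.142 ≈ 0.35356
Gain = 20 log₁₀(0.35356) ≈ -9.03 dB
∠L = 0.00° − 45.00° = -45.00°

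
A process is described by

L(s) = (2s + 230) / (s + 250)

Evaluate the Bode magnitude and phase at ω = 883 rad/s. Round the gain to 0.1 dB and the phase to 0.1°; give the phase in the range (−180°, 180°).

5.8 dB, 8.4°

Substitute s = j883:
Numerator: 2(j883) + 230 = 230 + j1766
Denominator: (j883) + 250 = 250 + j883
|N| = √(230² + 1766²) ≈ 1780.9, ∠N ≈ 82.58°
|D| = √(250² + 883²) ≈ 917.71, ∠D ≈ 74.19°
|L| = 1780.9 / 917.71 ≈ 1.9406
Gain = 20 log₁₀(1.9406) ≈ 5.76 dB
∠L = 82.58° − 74.19° = 8.39°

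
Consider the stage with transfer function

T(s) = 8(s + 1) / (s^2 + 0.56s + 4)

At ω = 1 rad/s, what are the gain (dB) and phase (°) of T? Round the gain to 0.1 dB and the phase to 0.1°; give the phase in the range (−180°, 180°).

At s = jω = j1:
zero (s+1): 1 + j1 → |·| = √(1²+1²) = √2 ≈ 1.4142, ∠ = arctan(1/1) ≈ 45.00°
quadratic: (j1)² + 0.56·j1 + 4 = 3 + j0.56 → |·| ≈ 3.0518, ∠ ≈ 10.57°
|T| = 8 · 1.4142 / 3.0518 ≈ 3.7072
Gain = 20 log₁₀(3.7072) ≈ 11.38 dB
∠T = 45.00° − 10.57° = 34.43°

11.4 dB, 34.4°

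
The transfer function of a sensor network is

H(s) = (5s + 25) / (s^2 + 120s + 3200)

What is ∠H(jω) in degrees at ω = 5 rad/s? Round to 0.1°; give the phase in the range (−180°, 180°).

34.3°

Substitute s = j5:
Numerator: 5(j5) + 25 = 25 + j25
Denominator: (j5)^2 + 120(j5) + 3200 = 3175 + j600
|N| = √(25² + 25²) ≈ 35.355, ∠N ≈ 45.00°
|D| = √(3175² + 600²) ≈ 3231.2, ∠D ≈ 10.70°
∠H = 45.00° − 10.70° = 34.30°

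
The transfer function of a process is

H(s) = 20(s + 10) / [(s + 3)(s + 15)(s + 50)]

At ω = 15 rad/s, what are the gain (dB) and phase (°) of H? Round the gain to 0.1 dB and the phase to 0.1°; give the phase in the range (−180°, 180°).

-33.4 dB, -84.1°

At s = jω = j15:
zero (s+10): 10 + j15 → |·| = √(10²+15²) = √325 ≈ 18.028, ∠ = arctan(15/10) ≈ 56.31°
pole (s+3): 3 + j15 → |·| = √(3²+15²) = √234 ≈ 15.297, ∠ = arctan(15/3) ≈ 78.69°
pole (s+15): 15 + j15 → |·| = √(15²+15²) = √450 ≈ 21.213, ∠ = arctan(15/15) ≈ 45.00°
pole (s+50): 50 + j15 → |·| = √(50²+15²) = √2725 ≈ 52.202, ∠ = arctan(15/50) ≈ 16.70°
|H| = 20 · 18.028 / 16939 ≈ 0.021286
Gain = 20 log₁₀(0.021286) ≈ -33.44 dB
∠H = 56.31° − 140.39° = -84.08°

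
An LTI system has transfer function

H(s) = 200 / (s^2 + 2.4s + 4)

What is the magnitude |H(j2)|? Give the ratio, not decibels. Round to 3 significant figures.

At s = jω = j2:
quadratic: (j2)² + 2.4·j2 + 4 = 0 + j4.8 → |·| ≈ 4.8, ∠ ≈ 90.00°
|H| = 200 / 4.8 ≈ 41.667

41.7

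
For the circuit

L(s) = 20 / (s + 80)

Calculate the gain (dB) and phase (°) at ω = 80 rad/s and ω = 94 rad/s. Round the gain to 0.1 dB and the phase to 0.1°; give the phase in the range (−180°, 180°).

ω = 80: -15.1 dB, -45.0°; ω = 94: -15.8 dB, -49.6°

Substitute s = j80:
Numerator: 20 = 20 + j0
Denominator: (j80) + 80 = 80 + j80
|N| = √(20² + 0²) ≈ 20, ∠N ≈ 0.00°
|D| = √(80² + 80²) ≈ 113.14, ∠D ≈ 45.00°
|L| = 20 / 113.14 ≈ 0.17677
Gain = 20 log₁₀(0.17677) ≈ -15.05 dB
∠L = 0.00° − 45.00° = -45.00°

Substitute s = j94:
Numerator: 20 = 20 + j0
Denominator: (j94) + 80 = 80 + j94
|N| = √(20² + 0²) ≈ 20, ∠N ≈ 0.00°
|D| = √(80² + 94²) ≈ 123.43, ∠D ≈ 49.60°
|L| = 20 / 123.43 ≈ 0.16204
Gain = 20 log₁₀(0.16204) ≈ -15.81 dB
∠L = 0.00° − 49.60° = -49.60°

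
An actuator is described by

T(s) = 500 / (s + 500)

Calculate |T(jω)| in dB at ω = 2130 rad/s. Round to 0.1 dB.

Substitute s = j2130:
Numerator: 500 = 500 + j0
Denominator: (j2130) + 500 = 500 + j2130
|N| = √(500² + 0²) ≈ 500, ∠N ≈ 0.00°
|D| = √(500² + 2130²) ≈ 2187.9, ∠D ≈ 76.79°
|T| = 500 / 2187.9 ≈ 0.22853
Gain = 20 log₁₀(0.22853) ≈ -12.82 dB

-12.8 dB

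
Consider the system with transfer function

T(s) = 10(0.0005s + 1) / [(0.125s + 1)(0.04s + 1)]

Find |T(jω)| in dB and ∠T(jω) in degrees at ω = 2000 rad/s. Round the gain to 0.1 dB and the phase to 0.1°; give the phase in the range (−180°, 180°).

-63.0 dB, -134.1°

At ω = 2000 rad/s:
zero (1 + j2000·0.0005) = 1 + j1 → |·| ≈ 1.4142, ∠ ≈ 45.00°
pole (1 + j2000·0.125) = 1 + j250 → |·| ≈ 250, ∠ ≈ 89.77°
pole (1 + j2000·0.04) = 1 + j80 → |·| ≈ 80.006, ∠ ≈ 89.28°
|T| = 10 · 1.4142 / (250 · 80.006) ≈ 0.00070705
Gain = 20 log₁₀(0.00070705) ≈ -63.01 dB
∠T = (45.00°) − (89.77° + 89.28°) = -134.05°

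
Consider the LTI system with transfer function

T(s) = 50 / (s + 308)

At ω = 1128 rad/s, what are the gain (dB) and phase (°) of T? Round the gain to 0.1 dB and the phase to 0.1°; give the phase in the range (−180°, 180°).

-27.4 dB, -74.7°

Substitute s = j1128:
Numerator: 50 = 50 + j0
Denominator: (j1128) + 308 = 308 + j1128
|N| = √(50² + 0²) ≈ 50, ∠N ≈ 0.00°
|D| = √(308² + 1128²) ≈ 1169.3, ∠D ≈ 74.73°
|T| = 50 / 1169.3 ≈ 0.042761
Gain = 20 log₁₀(0.042761) ≈ -27.38 dB
∠T = 0.00° − 74.73° = -74.73°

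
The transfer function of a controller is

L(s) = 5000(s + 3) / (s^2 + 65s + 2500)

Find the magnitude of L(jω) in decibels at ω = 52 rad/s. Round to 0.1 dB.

At s = jω = j52:
zero (s+3): 3 + j52 → |·| = √(3²+52²) = √2713 ≈ 52.086, ∠ = arctan(52/3) ≈ 86.70°
quadratic: (j52)² + 65·j52 + 2500 = -204 + j3380 → |·| ≈ 3386.2, ∠ ≈ 93.45°
|L| = 5000 · 52.086 / 3386.2 ≈ 76.909
Gain = 20 log₁₀(76.909) ≈ 37.72 dB

37.7 dB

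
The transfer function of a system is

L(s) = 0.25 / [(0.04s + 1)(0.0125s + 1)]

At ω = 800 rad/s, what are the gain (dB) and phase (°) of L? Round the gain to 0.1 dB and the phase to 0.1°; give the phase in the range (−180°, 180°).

-62.2 dB, -172.5°

At ω = 800 rad/s:
pole (1 + j800·0.04) = 1 + j32 → |·| ≈ 32.016, ∠ ≈ 88.21°
pole (1 + j800·0.0125) = 1 + j10 → |·| ≈ 10.05, ∠ ≈ 84.29°
|L| = 0.25 · 1 / (32.016 · 10.05) ≈ 0.00077697
Gain = 20 log₁₀(0.00077697) ≈ -62.19 dB
∠L = (0°) − (88.21° + 84.29°) = -172.50°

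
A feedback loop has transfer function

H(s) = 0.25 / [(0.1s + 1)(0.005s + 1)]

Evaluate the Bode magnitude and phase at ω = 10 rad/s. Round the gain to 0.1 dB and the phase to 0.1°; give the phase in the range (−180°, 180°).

At ω = 10 rad/s:
pole (1 + j10·0.1) = 1 + j1 → |·| ≈ 1.4142, ∠ ≈ 45.00°
pole (1 + j10·0.005) = 1 + j0.05 → |·| ≈ 1.0012, ∠ ≈ 2.86°
|H| = 0.25 · 1 / (1.4142 · 1.0012) ≈ 0.17657
Gain = 20 log₁₀(0.17657) ≈ -15.06 dB
∠H = (0°) − (45.00° + 2.86°) = -47.86°

-15.1 dB, -47.9°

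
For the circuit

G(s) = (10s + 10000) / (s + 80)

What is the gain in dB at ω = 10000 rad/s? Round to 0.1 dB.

Substitute s = j10000:
Numerator: 10(j10000) + 10000 = 10000 + j100000
Denominator: (j10000) + 80 = 80 + j10000
|N| = √(10000² + 100000²) ≈ 1.005e+05, ∠N ≈ 84.29°
|D| = √(80² + 10000²) ≈ 10000, ∠D ≈ 89.54°
|G| = 1.005e+05 / 10000 ≈ 10.05
Gain = 20 log₁₀(10.05) ≈ 20.04 dB

20.0 dB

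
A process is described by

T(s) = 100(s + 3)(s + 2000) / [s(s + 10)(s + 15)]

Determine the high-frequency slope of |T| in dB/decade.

Each pole contributes −20 dB/decade at high frequency; each zero contributes +20 dB/decade.
Net: 2 zero(s) − 3 pole(s) → -20 dB/decade.

-20 dB/decade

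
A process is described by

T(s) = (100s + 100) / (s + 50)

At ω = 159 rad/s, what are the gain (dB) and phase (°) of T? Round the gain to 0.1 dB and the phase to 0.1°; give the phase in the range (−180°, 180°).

Substitute s = j159:
Numerator: 100(j159) + 100 = 100 + j15900
Denominator: (j159) + 50 = 50 + j159
|N| = √(100² + 15900²) ≈ 15900, ∠N ≈ 89.64°
|D| = √(50² + 159²) ≈ 166.68, ∠D ≈ 72.54°
|T| = 15900 / 166.68 ≈ 95.392
Gain = 20 log₁₀(95.392) ≈ 39.59 dB
∠T = 89.64° − 72.54° = 17.10°

39.6 dB, 17.1°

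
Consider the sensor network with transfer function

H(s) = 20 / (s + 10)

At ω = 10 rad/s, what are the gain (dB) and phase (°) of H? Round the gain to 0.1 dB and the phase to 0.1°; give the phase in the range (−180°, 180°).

Substitute s = j10:
Numerator: 20 = 20 + j0
Denominator: (j10) + 10 = 10 + j10
|N| = √(20² + 0²) ≈ 20, ∠N ≈ 0.00°
|D| = √(10² + 10²) ≈ 14.142, ∠D ≈ 45.00°
|H| = 20 / 14.142 ≈ 1.4142
Gain = 20 log₁₀(1.4142) ≈ 3.01 dB
∠H = 0.00° − 45.00° = -45.00°

3.0 dB, -45.0°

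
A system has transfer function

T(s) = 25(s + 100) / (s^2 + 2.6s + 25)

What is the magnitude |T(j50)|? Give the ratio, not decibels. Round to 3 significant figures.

1.13

At s = jω = j50:
zero (s+100): 100 + j50 → |·| = √(100²+50²) = √12500 ≈ 111.8, ∠ = arctan(50/100) ≈ 26.57°
quadratic: (j50)² + 2.6·j50 + 25 = -2475 + j130 → |·| ≈ 2478.4, ∠ ≈ 176.99°
|T| = 25 · 111.8 / 2478.4 ≈ 1.1277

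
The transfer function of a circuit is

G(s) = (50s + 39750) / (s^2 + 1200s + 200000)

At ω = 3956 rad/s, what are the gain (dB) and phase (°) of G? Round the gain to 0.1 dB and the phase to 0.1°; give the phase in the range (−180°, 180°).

-38.1 dB, -84.3°

Substitute s = j3956:
Numerator: 50(j3956) + 39750 = 39750 + j197800
Denominator: (j3956)^2 + 1200(j3956) + 200000 = -15449936 + j4747200
|N| = √(39750² + 197800²) ≈ 2.0175e+05, ∠N ≈ 78.64°
|D| = √(15449936² + 4747200²) ≈ 1.6163e+07, ∠D ≈ 162.92°
|G| = 2.0175e+05 / 1.6163e+07 ≈ 0.012482
Gain = 20 log₁₀(0.012482) ≈ -38.07 dB
∠G = 78.64° − 162.92° = -84.28°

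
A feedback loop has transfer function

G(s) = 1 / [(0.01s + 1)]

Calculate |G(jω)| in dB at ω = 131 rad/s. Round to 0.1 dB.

-4.3 dB

At ω = 131 rad/s:
pole (1 + j131·0.01) = 1 + j1.31 → |·| ≈ 1.6481, ∠ ≈ 52.64°
|G| = 1 · 1 / (1.6481) ≈ 0.60676
Gain = 20 log₁₀(0.60676) ≈ -4.34 dB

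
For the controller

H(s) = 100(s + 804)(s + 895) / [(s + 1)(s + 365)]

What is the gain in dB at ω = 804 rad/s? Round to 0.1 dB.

45.7 dB

At s = jω = j804:
zero (s+804): 804 + j804 → |·| = √(804²+804²) = √1292832 ≈ 1137, ∠ = arctan(804/804) ≈ 45.00°
zero (s+895): 895 + j804 → |·| = √(895²+804²) = √1447441 ≈ 1203.1, ∠ = arctan(804/895) ≈ 41.93°
pole (s+1): 1 + j804 → |·| = √(1²+804²) = √646417 ≈ 804, ∠ = arctan(804/1) ≈ 89.93°
pole (s+365): 365 + j804 → |·| = √(365²+804²) = √779641 ≈ 882.97, ∠ = arctan(804/365) ≈ 65.58°
|H| = 100 · 1.3679e+06 / 7.0991e+05 ≈ 192.69
Gain = 20 log₁₀(192.69) ≈ 45.70 dB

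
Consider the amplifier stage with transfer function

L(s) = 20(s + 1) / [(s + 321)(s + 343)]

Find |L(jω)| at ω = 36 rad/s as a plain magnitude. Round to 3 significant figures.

0.00647

At s = jω = j36:
zero (s+1): 1 + j36 → |·| = √(1²+36²) = √1297 ≈ 36.014, ∠ = arctan(36/1) ≈ 88.41°
pole (s+321): 321 + j36 → |·| = √(321²+36²) = √104337 ≈ 323.01, ∠ = arctan(36/321) ≈ 6.40°
pole (s+343): 343 + j36 → |·| = √(343²+36²) = √118945 ≈ 344.88, ∠ = arctan(36/343) ≈ 5.99°
|L| = 20 · 36.014 / 1.114e+05 ≈ 0.0064657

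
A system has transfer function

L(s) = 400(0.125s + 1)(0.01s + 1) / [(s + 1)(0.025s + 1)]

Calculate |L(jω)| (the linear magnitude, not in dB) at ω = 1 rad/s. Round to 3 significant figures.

285

At ω = 1 rad/s:
zero (1 + j1·0.125) = 1 + j0.125 → |·| ≈ 1.0078, ∠ ≈ 7.13°
zero (1 + j1·0.01) = 1 + j0.01 → |·| ≈ 1, ∠ ≈ 0.57°
pole (1 + j1·1) = 1 + j1 → |·| ≈ 1.4142, ∠ ≈ 45.00°
pole (1 + j1·0.025) = 1 + j0.025 → |·| ≈ 1.0003, ∠ ≈ 1.43°
|L| = 400 · 1.0078 · 1 / (1.4142 · 1.0003) ≈ 284.97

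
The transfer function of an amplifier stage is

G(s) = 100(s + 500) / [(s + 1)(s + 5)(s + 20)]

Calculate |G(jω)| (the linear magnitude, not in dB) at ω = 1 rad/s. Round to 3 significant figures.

346

At s = jω = j1:
zero (s+500): 500 + j1 → |·| = √(500²+1²) = √250001 ≈ 500, ∠ = arctan(1/500) ≈ 0.11°
pole (s+1): 1 + j1 → |·| = √(1²+1²) = √2 ≈ 1.4142, ∠ = arctan(1/1) ≈ 45.00°
pole (s+5): 5 + j1 → |·| = √(5²+1²) = √26 ≈ 5.099, ∠ = arctan(1/5) ≈ 11.31°
pole (s+20): 20 + j1 → |·| = √(20²+1²) = √401 ≈ 20.025, ∠ = arctan(1/20) ≈ 2.86°
|G| = 100 · 500 / 144.4 ≈ 346.26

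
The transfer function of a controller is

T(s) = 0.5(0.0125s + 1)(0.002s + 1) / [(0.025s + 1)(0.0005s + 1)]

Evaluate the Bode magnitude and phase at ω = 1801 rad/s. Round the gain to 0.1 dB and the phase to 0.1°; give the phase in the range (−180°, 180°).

-3.2 dB, 31.2°

At ω = 1801 rad/s:
zero (1 + j1801·0.0125) = 1 + j22.5125 → |·| ≈ 22.535, ∠ ≈ 87.46°
zero (1 + j1801·0.002) = 1 + j3.602 → |·| ≈ 3.7382, ∠ ≈ 74.48°
pole (1 + j1801·0.025) = 1 + j45.025 → |·| ≈ 45.036, ∠ ≈ 88.73°
pole (1 + j1801·0.0005) = 1 + j0.9005 → |·| ≈ 1.3457, ∠ ≈ 42.00°
|T| = 0.5 · 22.535 · 3.7382 / (45.036 · 1.3457) ≈ 0.695
Gain = 20 log₁₀(0.695) ≈ -3.16 dB
∠T = (87.46° + 74.48°) − (88.73° + 42.00°) = 31.21°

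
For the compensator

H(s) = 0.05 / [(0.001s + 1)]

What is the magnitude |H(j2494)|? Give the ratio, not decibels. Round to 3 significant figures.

0.0186

At ω = 2494 rad/s:
pole (1 + j2494·0.001) = 1 + j2.494 → |·| ≈ 2.687, ∠ ≈ 68.15°
|H| = 0.05 · 1 / (2.687) ≈ 0.018608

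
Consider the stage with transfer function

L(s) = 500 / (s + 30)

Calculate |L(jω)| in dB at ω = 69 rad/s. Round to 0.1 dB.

16.5 dB

Substitute s = j69:
Numerator: 500 = 500 + j0
Denominator: (j69) + 30 = 30 + j69
|N| = √(500² + 0²) ≈ 500, ∠N ≈ 0.00°
|D| = √(30² + 69²) ≈ 75.24, ∠D ≈ 66.50°
|L| = 500 / 75.24 ≈ 6.6454
Gain = 20 log₁₀(6.6454) ≈ 16.45 dB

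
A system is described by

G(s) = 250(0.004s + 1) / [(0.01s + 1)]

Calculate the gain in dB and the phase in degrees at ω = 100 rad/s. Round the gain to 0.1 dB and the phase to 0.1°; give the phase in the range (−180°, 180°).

45.6 dB, -23.2°

At ω = 100 rad/s:
zero (1 + j100·0.004) = 1 + j0.4 → |·| ≈ 1.077, ∠ ≈ 21.80°
pole (1 + j100·0.01) = 1 + j1 → |·| ≈ 1.4142, ∠ ≈ 45.00°
|G| = 250 · 1.077 / (1.4142) ≈ 190.39
Gain = 20 log₁₀(190.39) ≈ 45.59 dB
∠G = (21.80°) − (45.00°) = -23.20°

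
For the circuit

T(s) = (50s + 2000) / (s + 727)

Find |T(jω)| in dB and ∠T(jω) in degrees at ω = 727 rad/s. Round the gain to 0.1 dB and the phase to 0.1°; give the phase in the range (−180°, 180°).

Substitute s = j727:
Numerator: 50(j727) + 2000 = 2000 + j36350
Denominator: (j727) + 727 = 727 + j727
|N| = √(2000² + 36350²) ≈ 36405, ∠N ≈ 86.85°
|D| = √(727² + 727²) ≈ 1028.1, ∠D ≈ 45.00°
|T| = 36405 / 1028.1 ≈ 35.41
Gain = 20 log₁₀(35.41) ≈ 30.98 dB
∠T = 86.85° − 45.00° = 41.85°

31.0 dB, 41.9°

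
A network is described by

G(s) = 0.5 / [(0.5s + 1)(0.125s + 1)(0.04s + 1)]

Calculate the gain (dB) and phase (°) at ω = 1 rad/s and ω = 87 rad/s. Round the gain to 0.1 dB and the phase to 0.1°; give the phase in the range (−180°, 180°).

At ω = 1 rad/s:
pole (1 + j1·0.5) = 1 + j0.5 → |·| ≈ 1.118, ∠ ≈ 26.57°
pole (1 + j1·0.125) = 1 + j0.125 → |·| ≈ 1.0078, ∠ ≈ 7.13°
pole (1 + j1·0.04) = 1 + j0.04 → |·| ≈ 1.0008, ∠ ≈ 2.29°
|G| = 0.5 · 1 / (1.118 · 1.0078 · 1.0008) ≈ 0.44341
Gain = 20 log₁₀(0.44341) ≈ -7.06 dB
∠G = (0°) − (26.57° + 7.13° + 2.29°) = -35.99°

At ω = 87 rad/s:
pole (1 + j87·0.5) = 1 + j43.5 → |·| ≈ 43.511, ∠ ≈ 88.68°
pole (1 + j87·0.125) = 1 + j10.875 → |·| ≈ 10.921, ∠ ≈ 84.75°
pole (1 + j87·0.04) = 1 + j3.48 → |·| ≈ 3.6208, ∠ ≈ 73.97°
|G| = 0.5 · 1 / (43.511 · 10.921 · 3.6208) ≈ 0.00029061
Gain = 20 log₁₀(0.00029061) ≈ -70.73 dB
∠G = (0°) − (88.68° + 84.75° + 73.97°) = -247.40° ≡ 112.60° (principal value)

ω = 1: -7.1 dB, -36.0°; ω = 87: -70.7 dB, 112.6°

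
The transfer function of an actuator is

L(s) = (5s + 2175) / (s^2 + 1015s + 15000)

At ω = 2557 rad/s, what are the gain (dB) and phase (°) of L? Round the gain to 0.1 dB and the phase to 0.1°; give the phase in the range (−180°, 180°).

Substitute s = j2557:
Numerator: 5(j2557) + 2175 = 2175 + j12785
Denominator: (j2557)^2 + 1015(j2557) + 15000 = -6523249 + j2595355
|N| = √(2175² + 12785²) ≈ 12969, ∠N ≈ 80.35°
|D| = √(6523249² + 2595355²) ≈ 7.0206e+06, ∠D ≈ 158.30°
|L| = 12969 / 7.0206e+06 ≈ 0.0018473
Gain = 20 log₁₀(0.0018473) ≈ -54.67 dB
∠L = 80.35° − 158.30° = -77.95°

-54.7 dB, -78.0°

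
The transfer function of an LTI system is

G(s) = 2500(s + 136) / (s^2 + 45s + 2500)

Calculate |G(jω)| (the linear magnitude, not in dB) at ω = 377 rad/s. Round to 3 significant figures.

7.12

At s = jω = j377:
zero (s+136): 136 + j377 → |·| = √(136²+377²) = √160625 ≈ 400.78, ∠ = arctan(377/136) ≈ 70.16°
quadratic: (j377)² + 45·j377 + 2500 = -139629 + j16965 → |·| ≈ 1.4066e+05, ∠ ≈ 173.07°
|G| = 2500 · 400.78 / 1.4066e+05 ≈ 7.1232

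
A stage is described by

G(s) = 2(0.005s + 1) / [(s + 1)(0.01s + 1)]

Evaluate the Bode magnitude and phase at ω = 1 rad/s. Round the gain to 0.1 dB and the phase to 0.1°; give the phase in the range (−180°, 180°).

At ω = 1 rad/s:
zero (1 + j1·0.005) = 1 + j0.005 → |·| ≈ 1, ∠ ≈ 0.29°
pole (1 + j1·1) = 1 + j1 → |·| ≈ 1.4142, ∠ ≈ 45.00°
pole (1 + j1·0.01) = 1 + j0.01 → |·| ≈ 1, ∠ ≈ 0.57°
|G| = 2 · 1 / (1.4142 · 1) ≈ 1.4142
Gain = 20 log₁₀(1.4142) ≈ 3.01 dB
∠G = (0.29°) − (45.00° + 0.57°) = -45.28°

3.0 dB, -45.3°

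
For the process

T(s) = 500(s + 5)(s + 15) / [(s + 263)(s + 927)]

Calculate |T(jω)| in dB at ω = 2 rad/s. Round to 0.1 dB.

-15.5 dB

At s = jω = j2:
zero (s+5): 5 + j2 → |·| = √(5²+2²) = √29 ≈ 5.3852, ∠ = arctan(2/5) ≈ 21.80°
zero (s+15): 15 + j2 → |·| = √(15²+2²) = √229 ≈ 15.133, ∠ = arctan(2/15) ≈ 7.59°
pole (s+263): 263 + j2 → |·| = √(263²+2²) = √69173 ≈ 263.01, ∠ = arctan(2/263) ≈ 0.44°
pole (s+927): 927 + j2 → |·| = √(927²+2²) = √859333 ≈ 927, ∠ = arctan(2/927) ≈ 0.12°
|T| = 500 · 81.494 / 2.4381e+05 ≈ 0.16713
Gain = 20 log₁₀(0.16713) ≈ -15.54 dB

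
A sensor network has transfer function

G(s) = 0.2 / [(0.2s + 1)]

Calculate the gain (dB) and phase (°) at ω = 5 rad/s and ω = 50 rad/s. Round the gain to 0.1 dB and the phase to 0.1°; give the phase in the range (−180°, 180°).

ω = 5: -17.0 dB, -45.0°; ω = 50: -34.0 dB, -84.3°

At ω = 5 rad/s:
pole (1 + j5·0.2) = 1 + j1 → |·| ≈ 1.4142, ∠ ≈ 45.00°
|G| = 0.2 · 1 / (1.4142) ≈ 0.14142
Gain = 20 log₁₀(0.14142) ≈ -16.99 dB
∠G = (0°) − (45.00°) = -45.00°

At ω = 50 rad/s:
pole (1 + j50·0.2) = 1 + j10 → |·| ≈ 10.05, ∠ ≈ 84.29°
|G| = 0.2 · 1 / (10.05) ≈ 0.0199
Gain = 20 log₁₀(0.0199) ≈ -34.02 dB
∠G = (0°) − (84.29°) = -84.29°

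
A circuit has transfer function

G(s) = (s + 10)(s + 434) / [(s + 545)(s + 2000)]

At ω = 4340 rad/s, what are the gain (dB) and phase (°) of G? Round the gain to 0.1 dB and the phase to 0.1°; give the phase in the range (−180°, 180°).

At s = jω = j4340:
zero (s+10): 10 + j4340 → |·| = √(10²+4340²) = √18835700 ≈ 4340, ∠ = arctan(4340/10) ≈ 89.87°
zero (s+434): 434 + j4340 → |·| = √(434²+4340²) = √19023956 ≈ 4361.6, ∠ = arctan(4340/434) ≈ 84.29°
pole (s+545): 545 + j4340 → |·| = √(545²+4340²) = √19132625 ≈ 4374.1, ∠ = arctan(4340/545) ≈ 82.84°
pole (s+2000): 2000 + j4340 → |·| = √(2000²+4340²) = √22835600 ≈ 4778.7, ∠ = arctan(4340/2000) ≈ 65.26°
|G| = 1 · 1.8929e+07 / 2.0903e+07 ≈ 0.90556
Gain = 20 log₁₀(0.90556) ≈ -0.86 dB
∠G = 174.16° − 148.10° = 26.06°

-0.9 dB, 26.1°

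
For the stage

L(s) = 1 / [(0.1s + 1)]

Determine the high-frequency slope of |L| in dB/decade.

-20 dB/decade

Each pole contributes −20 dB/decade at high frequency; each zero contributes +20 dB/decade.
Net: 0 zero(s) − 1 pole(s) → -20 dB/decade.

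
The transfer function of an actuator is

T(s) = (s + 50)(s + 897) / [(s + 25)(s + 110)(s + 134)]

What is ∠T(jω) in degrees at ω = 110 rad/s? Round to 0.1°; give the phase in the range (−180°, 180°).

At s = jω = j110:
zero (s+50): 50 + j110 → |·| = √(50²+110²) = √14600 ≈ 120.83, ∠ = arctan(110/50) ≈ 65.56°
zero (s+897): 897 + j110 → |·| = √(897²+110²) = √816709 ≈ 903.72, ∠ = arctan(110/897) ≈ 6.99°
pole (s+25): 25 + j110 → |·| = √(25²+110²) = √12725 ≈ 112.81, ∠ = arctan(110/25) ≈ 77.20°
pole (s+110): 110 + j110 → |·| = √(110²+110²) = √24200 ≈ 155.56, ∠ = arctan(110/110) ≈ 45.00°
pole (s+134): 134 + j110 → |·| = √(134²+110²) = √30056 ≈ 173.37, ∠ = arctan(110/134) ≈ 39.38°
∠T = 72.55° − 161.58° = -89.03°

-89.0°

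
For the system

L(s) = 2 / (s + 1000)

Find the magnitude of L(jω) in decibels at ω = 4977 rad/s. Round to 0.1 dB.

Substitute s = j4977:
Numerator: 2 = 2 + j0
Denominator: (j4977) + 1000 = 1000 + j4977
|N| = √(2² + 0²) ≈ 2, ∠N ≈ 0.00°
|D| = √(1000² + 4977²) ≈ 5076.5, ∠D ≈ 78.64°
|L| = 2 / 5076.5 ≈ 0.00039397
Gain = 20 log₁₀(0.00039397) ≈ -68.09 dB

-68.1 dB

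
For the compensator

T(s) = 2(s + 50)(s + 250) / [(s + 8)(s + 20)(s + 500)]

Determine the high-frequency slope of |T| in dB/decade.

Each pole contributes −20 dB/decade at high frequency; each zero contributes +20 dB/decade.
Net: 2 zero(s) − 3 pole(s) → -20 dB/decade.

-20 dB/decade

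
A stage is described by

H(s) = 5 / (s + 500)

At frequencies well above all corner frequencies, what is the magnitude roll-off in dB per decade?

-20 dB/decade

Each pole contributes −20 dB/decade at high frequency; each zero contributes +20 dB/decade.
Net: 0 zero(s) − 1 pole(s) → -20 dB/decade.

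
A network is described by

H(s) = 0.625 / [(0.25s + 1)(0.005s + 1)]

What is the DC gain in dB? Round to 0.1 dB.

-4.1 dB

H(0) = 0.625 · 1 / 1 = 0.625
20 log₁₀(0.625) ≈ -4.08 dB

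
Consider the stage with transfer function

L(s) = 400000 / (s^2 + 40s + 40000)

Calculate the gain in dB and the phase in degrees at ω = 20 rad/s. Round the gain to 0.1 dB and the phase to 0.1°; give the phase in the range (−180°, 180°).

At s = jω = j20:
quadratic: (j20)² + 40·j20 + 40000 = 39600 + j800 → |·| ≈ 39608, ∠ ≈ 1.16°
|L| = 400000 / 39608 ≈ 10.099
Gain = 20 log₁₀(10.099) ≈ 20.09 dB
∠L = 0.00° − 1.16° = -1.16°

20.1 dB, -1.2°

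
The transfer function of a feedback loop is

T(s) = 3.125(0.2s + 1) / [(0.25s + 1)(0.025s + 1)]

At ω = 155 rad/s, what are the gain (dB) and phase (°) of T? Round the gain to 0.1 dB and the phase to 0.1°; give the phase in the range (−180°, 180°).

-4.1 dB, -75.9°

At ω = 155 rad/s:
zero (1 + j155·0.2) = 1 + j31 → |·| ≈ 31.016, ∠ ≈ 88.15°
pole (1 + j155·0.25) = 1 + j38.75 → |·| ≈ 38.763, ∠ ≈ 88.52°
pole (1 + j155·0.025) = 1 + j3.875 → |·| ≈ 4.002, ∠ ≈ 75.53°
|T| = 3.125 · 31.016 / (38.763 · 4.002) ≈ 0.6248
Gain = 20 log₁₀(0.6248) ≈ -4.09 dB
∠T = (88.15°) − (88.52° + 75.53°) = -75.90°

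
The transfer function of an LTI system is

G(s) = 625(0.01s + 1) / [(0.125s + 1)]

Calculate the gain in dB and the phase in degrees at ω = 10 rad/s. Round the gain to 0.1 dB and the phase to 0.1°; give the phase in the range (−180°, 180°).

51.9 dB, -45.6°

At ω = 10 rad/s:
zero (1 + j10·0.01) = 1 + j0.1 → |·| ≈ 1.005, ∠ ≈ 5.71°
pole (1 + j10·0.125) = 1 + j1.25 → |·| ≈ 1.6008, ∠ ≈ 51.34°
|G| = 625 · 1.005 / (1.6008) ≈ 392.38
Gain = 20 log₁₀(392.38) ≈ 51.87 dB
∠G = (5.71°) − (51.34°) = -45.63°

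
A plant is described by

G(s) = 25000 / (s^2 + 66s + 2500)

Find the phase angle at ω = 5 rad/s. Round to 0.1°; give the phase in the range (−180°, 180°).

-7.6°

At s = jω = j5:
quadratic: (j5)² + 66·j5 + 2500 = 2475 + j330 → |·| ≈ 2496.9, ∠ ≈ 7.59°
∠G = 0.00° − 7.59° = -7.59°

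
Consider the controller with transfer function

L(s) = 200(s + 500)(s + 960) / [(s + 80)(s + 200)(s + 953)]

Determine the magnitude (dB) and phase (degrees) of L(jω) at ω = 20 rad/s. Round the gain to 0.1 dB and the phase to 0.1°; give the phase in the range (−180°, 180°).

At s = jω = j20:
zero (s+500): 500 + j20 → |·| = √(500²+20²) = √250400 ≈ 500.4, ∠ = arctan(20/500) ≈ 2.29°
zero (s+960): 960 + j20 → |·| = √(960²+20²) = √922000 ≈ 960.21, ∠ = arctan(20/960) ≈ 1.19°
pole (s+80): 80 + j20 → |·| = √(80²+20²) = √6800 ≈ 82.462, ∠ = arctan(20/80) ≈ 14.04°
pole (s+200): 200 + j20 → |·| = √(200²+20²) = √40400 ≈ 201, ∠ = arctan(20/200) ≈ 5.71°
pole (s+953): 953 + j20 → |·| = √(953²+20²) = √908609 ≈ 953.21, ∠ = arctan(20/953) ≈ 1.20°
|L| = 200 · 4.8049e+05 / 1.5799e+07 ≈ 6.0825
Gain = 20 log₁₀(6.0825) ≈ 15.68 dB
∠L = 3.48° − 20.95° = -17.47°

15.7 dB, -17.5°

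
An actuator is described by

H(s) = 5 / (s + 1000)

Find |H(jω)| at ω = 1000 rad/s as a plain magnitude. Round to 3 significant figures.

0.00354

At s = jω = j1000:
pole (s+1000): 1000 + j1000 → |·| = √(1000²+1000²) = √2000000 ≈ 1414.2, ∠ = arctan(1000/1000) ≈ 45.00°
|H| = 5 / 1414.2 ≈ 0.0035356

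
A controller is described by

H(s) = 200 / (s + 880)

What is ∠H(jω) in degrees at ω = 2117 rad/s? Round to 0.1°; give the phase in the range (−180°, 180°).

-67.4°

Substitute s = j2117:
Numerator: 200 = 200 + j0
Denominator: (j2117) + 880 = 880 + j2117
|N| = √(200² + 0²) ≈ 200, ∠N ≈ 0.00°
|D| = √(880² + 2117²) ≈ 2292.6, ∠D ≈ 67.43°
∠H = 0.00° − 67.43° = -67.43°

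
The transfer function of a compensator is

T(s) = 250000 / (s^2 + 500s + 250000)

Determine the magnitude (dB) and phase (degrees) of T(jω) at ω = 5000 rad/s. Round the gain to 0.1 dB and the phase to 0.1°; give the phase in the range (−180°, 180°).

At s = jω = j5000:
quadratic: (j5000)² + 500·j5000 + 250000 = -24750000 + j2500000 → |·| ≈ 2.4876e+07, ∠ ≈ 174.23°
|T| = 250000 / 2.4876e+07 ≈ 0.01005
Gain = 20 log₁₀(0.01005) ≈ -39.96 dB
∠T = 0.00° − 174.23° = -174.23°

-40.0 dB, -174.2°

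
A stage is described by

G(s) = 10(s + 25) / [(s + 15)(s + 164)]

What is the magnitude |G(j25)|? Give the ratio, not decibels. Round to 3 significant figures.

At s = jω = j25:
zero (s+25): 25 + j25 → |·| = √(25²+25²) = √1250 ≈ 35.355, ∠ = arctan(25/25) ≈ 45.00°
pole (s+15): 15 + j25 → |·| = √(15²+25²) = √850 ≈ 29.155, ∠ = arctan(25/15) ≈ 59.04°
pole (s+164): 164 + j25 → |·| = √(164²+25²) = √27521 ≈ 165.89, ∠ = arctan(25/164) ≈ 8.67°
|G| = 10 · 35.355 / 4836.5 ≈ 0.0731

0.0731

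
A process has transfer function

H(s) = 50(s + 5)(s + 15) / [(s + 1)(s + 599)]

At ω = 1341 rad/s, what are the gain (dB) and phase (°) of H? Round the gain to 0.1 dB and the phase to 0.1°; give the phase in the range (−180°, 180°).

At s = jω = j1341:
zero (s+5): 5 + j1341 → |·| = √(5²+1341²) = √1798306 ≈ 1341, ∠ = arctan(1341/5) ≈ 89.79°
zero (s+15): 15 + j1341 → |·| = √(15²+1341²) = √1798506 ≈ 1341.1, ∠ = arctan(1341/15) ≈ 89.36°
pole (s+1): 1 + j1341 → |·| = √(1²+1341²) = √1798282 ≈ 1341, ∠ = arctan(1341/1) ≈ 89.96°
pole (s+599): 599 + j1341 → |·| = √(599²+1341²) = √2157082 ≈ 1468.7, ∠ = arctan(1341/599) ≈ 65.93°
|H| = 50 · 1.7984e+06 / 1.9695e+06 ≈ 45.656
Gain = 20 log₁₀(45.656) ≈ 33.19 dB
∠H = 179.15° − 155.89° = 23.26°

33.2 dB, 23.3°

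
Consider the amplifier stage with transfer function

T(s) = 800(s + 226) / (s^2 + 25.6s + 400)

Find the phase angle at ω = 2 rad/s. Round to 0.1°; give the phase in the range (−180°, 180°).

-6.9°

At s = jω = j2:
zero (s+226): 226 + j2 → |·| = √(226²+2²) = √51080 ≈ 226.01, ∠ = arctan(2/226) ≈ 0.51°
quadratic: (j2)² + 25.6·j2 + 400 = 396 + j51.2 → |·| ≈ 399.3, ∠ ≈ 7.37°
∠T = 0.51° − 7.37° = -6.86°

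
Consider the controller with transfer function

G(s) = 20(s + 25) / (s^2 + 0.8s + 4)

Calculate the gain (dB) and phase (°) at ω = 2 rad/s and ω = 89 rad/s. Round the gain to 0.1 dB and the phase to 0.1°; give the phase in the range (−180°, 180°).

ω = 2: 49.9 dB, -85.4°; ω = 89: -12.6 dB, -105.2°

At s = jω = j2:
zero (s+25): 25 + j2 → |·| = √(25²+2²) = √629 ≈ 25.08, ∠ = arctan(2/25) ≈ 4.57°
quadratic: (j2)² + 0.8·j2 + 4 = 0 + j1.6 → |·| ≈ 1.6, ∠ ≈ 90.00°
|G| = 20 · 25.08 / 1.6 ≈ 313.5
Gain = 20 log₁₀(313.5) ≈ 49.92 dB
∠G = 4.57° − 90.00° = -85.43°

At s = jω = j89:
zero (s+25): 25 + j89 → |·| = √(25²+89²) = √8546 ≈ 92.445, ∠ = arctan(89/25) ≈ 74.31°
quadratic: (j89)² + 0.8·j89 + 4 = -7917 + j71.2 → |·| ≈ 7917.3, ∠ ≈ 179.48°
|G| = 20 · 92.445 / 7917.3 ≈ 0.23353
Gain = 20 log₁₀(0.23353) ≈ -12.63 dB
∠G = 74.31° − 179.48° = -105.17°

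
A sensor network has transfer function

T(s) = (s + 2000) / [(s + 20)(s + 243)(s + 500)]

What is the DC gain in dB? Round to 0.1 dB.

-61.7 dB

T(0) = 1·2000 / (20·243·500) ≈ 0.00082305
20 log₁₀(0.00082305) ≈ -61.69 dB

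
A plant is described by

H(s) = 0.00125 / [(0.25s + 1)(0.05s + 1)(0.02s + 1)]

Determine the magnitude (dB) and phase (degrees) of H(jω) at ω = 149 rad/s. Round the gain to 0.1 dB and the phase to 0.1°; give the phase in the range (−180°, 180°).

-117.0 dB, 117.7°

At ω = 149 rad/s:
pole (1 + j149·0.25) = 1 + j37.25 → |·| ≈ 37.263, ∠ ≈ 88.46°
pole (1 + j149·0.05) = 1 + j7.45 → |·| ≈ 7.5168, ∠ ≈ 82.35°
pole (1 + j149·0.02) = 1 + j2.98 → |·| ≈ 3.1433, ∠ ≈ 71.45°
|H| = 0.00125 · 1 / (37.263 · 7.5168 · 3.1433) ≈ 1.4198e-06
Gain = 20 log₁₀(1.4198e-06) ≈ -116.96 dB
∠H = (0°) − (88.46° + 82.35° + 71.45°) = -242.26° ≡ 117.74° (principal value)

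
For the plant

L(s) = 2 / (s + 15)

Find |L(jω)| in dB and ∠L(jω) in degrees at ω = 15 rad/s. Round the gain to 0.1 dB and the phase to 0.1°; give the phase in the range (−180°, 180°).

At s = jω = j15:
pole (s+15): 15 + j15 → |·| = √(15²+15²) = √450 ≈ 21.213, ∠ = arctan(15/15) ≈ 45.00°
|L| = 2 / 21.213 ≈ 0.094282
Gain = 20 log₁₀(0.094282) ≈ -20.51 dB
∠L = 0.00° − 45.00° = -45.00°

-20.5 dB, -45.0°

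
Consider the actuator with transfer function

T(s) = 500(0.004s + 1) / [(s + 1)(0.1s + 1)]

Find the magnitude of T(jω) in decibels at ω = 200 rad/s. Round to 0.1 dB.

At ω = 200 rad/s:
zero (1 + j200·0.004) = 1 + j0.8 → |·| ≈ 1.2806, ∠ ≈ 38.66°
pole (1 + j200·1) = 1 + j200 → |·| ≈ 200, ∠ ≈ 89.71°
pole (1 + j200·0.1) = 1 + j20 → |·| ≈ 20.025, ∠ ≈ 87.14°
|T| = 500 · 1.2806 / (200 · 20.025) ≈ 0.15988
Gain = 20 log₁₀(0.15988) ≈ -15.92 dB

-15.9 dB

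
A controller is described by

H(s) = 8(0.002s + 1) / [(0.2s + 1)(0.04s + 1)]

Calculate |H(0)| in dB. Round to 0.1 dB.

H(0) = 8 · 1 / 1 = 8
20 log₁₀(8) ≈ 18.06 dB

18.1 dB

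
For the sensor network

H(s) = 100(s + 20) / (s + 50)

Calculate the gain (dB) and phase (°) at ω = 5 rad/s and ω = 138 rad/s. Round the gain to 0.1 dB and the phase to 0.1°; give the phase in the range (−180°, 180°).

ω = 5: 32.3 dB, 8.3°; ω = 138: 39.6 dB, 11.7°

At s = jω = j5:
zero (s+20): 20 + j5 → |·| = √(20²+5²) = √425 ≈ 20.616, ∠ = arctan(5/20) ≈ 14.04°
pole (s+50): 50 + j5 → |·| = √(50²+5²) = √2525 ≈ 50.249, ∠ = arctan(5/50) ≈ 5.71°
|H| = 100 · 20.616 / 50.249 ≈ 41.028
Gain = 20 log₁₀(41.028) ≈ 32.26 dB
∠H = 14.04° − 5.71° = 8.33°

At s = jω = j138:
zero (s+20): 20 + j138 → |·| = √(20²+138²) = √19444 ≈ 139.44, ∠ = arctan(138/20) ≈ 81.75°
pole (s+50): 50 + j138 → |·| = √(50²+138²) = √21544 ≈ 146.78, ∠ = arctan(138/50) ≈ 70.08°
|H| = 100 · 139.44 / 146.78 ≈ 94.999
Gain = 20 log₁₀(94.999) ≈ 39.55 dB
∠H = 81.75° − 70.08° = 11.67°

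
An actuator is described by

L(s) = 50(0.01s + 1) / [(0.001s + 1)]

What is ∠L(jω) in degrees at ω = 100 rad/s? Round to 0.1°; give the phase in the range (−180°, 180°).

39.3°

At ω = 100 rad/s:
zero (1 + j100·0.01) = 1 + j1 → |·| ≈ 1.4142, ∠ ≈ 45.00°
pole (1 + j100·0.001) = 1 + j0.1 → |·| ≈ 1.005, ∠ ≈ 5.71°
∠L = (45.00°) − (5.71°) = 39.29°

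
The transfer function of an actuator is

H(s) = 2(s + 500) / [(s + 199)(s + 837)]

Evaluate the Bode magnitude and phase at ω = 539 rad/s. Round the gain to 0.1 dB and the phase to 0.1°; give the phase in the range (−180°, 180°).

-51.8 dB, -55.4°

At s = jω = j539:
zero (s+500): 500 + j539 → |·| = √(500²+539²) = √540521 ≈ 735.2, ∠ = arctan(539/500) ≈ 47.15°
pole (s+199): 199 + j539 → |·| = √(199²+539²) = √330122 ≈ 574.56, ∠ = arctan(539/199) ≈ 69.74°
pole (s+837): 837 + j539 → |·| = √(837²+539²) = √991090 ≈ 995.54, ∠ = arctan(539/837) ≈ 32.78°
|H| = 2 · 735.2 / 5.72e+05 ≈ 0.0025706
Gain = 20 log₁₀(0.0025706) ≈ -51.80 dB
∠H = 47.15° − 102.52° = -55.37°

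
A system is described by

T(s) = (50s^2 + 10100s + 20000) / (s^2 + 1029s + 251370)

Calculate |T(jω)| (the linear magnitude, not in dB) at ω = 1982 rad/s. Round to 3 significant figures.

47.0

Substitute s = j1982:
Numerator: 50(j1982)^2 + 10100(j1982) + 20000 = -196396200 + j20018200
Denominator: (j1982)^2 + 1029(j1982) + 251370 = -3676954 + j2039478
|N| = √(196396200² + 20018200²) ≈ 1.9741e+08, ∠N ≈ 174.18°
|D| = √(3676954² + 2039478²) ≈ 4.2047e+06, ∠D ≈ 150.98°
|T| = 1.9741e+08 / 4.2047e+06 ≈ 46.95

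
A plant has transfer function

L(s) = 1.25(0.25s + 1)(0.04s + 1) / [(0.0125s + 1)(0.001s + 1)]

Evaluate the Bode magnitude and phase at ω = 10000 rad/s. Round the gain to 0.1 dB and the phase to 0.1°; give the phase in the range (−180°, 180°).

At ω = 10000 rad/s:
zero (1 + j10000·0.25) = 1 + j2500 → |·| ≈ 2500, ∠ ≈ 89.98°
zero (1 + j10000·0.04) = 1 + j400 → |·| ≈ 400, ∠ ≈ 89.86°
pole (1 + j10000·0.0125) = 1 + j125 → |·| ≈ 125, ∠ ≈ 89.54°
pole (1 + j10000·0.001) = 1 + j10 → |·| ≈ 10.05, ∠ ≈ 84.29°
|L| = 1.25 · 2500 · 400 / (125 · 10.05) ≈ 995.02
Gain = 20 log₁₀(995.02) ≈ 59.96 dB
∠L = (89.98° + 89.86°) − (89.54° + 84.29°) = 6.01°

60.0 dB, 6.0°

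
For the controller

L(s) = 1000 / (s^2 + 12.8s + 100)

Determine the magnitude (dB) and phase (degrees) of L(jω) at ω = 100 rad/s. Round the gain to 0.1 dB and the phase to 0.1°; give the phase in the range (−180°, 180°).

At s = jω = j100:
quadratic: (j100)² + 12.8·j100 + 100 = -9900 + j1280 → |·| ≈ 9982.4, ∠ ≈ 172.63°
|L| = 1000 / 9982.4 ≈ 0.10018
Gain = 20 log₁₀(0.10018) ≈ -19.98 dB
∠L = 0.00° − 172.63° = -172.63°

-20.0 dB, -172.6°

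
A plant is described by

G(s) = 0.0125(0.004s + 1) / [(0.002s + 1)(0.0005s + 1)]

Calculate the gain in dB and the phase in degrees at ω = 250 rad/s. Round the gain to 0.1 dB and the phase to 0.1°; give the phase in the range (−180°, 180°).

At ω = 250 rad/s:
zero (1 + j250·0.004) = 1 + j1 → |·| ≈ 1.4142, ∠ ≈ 45.00°
pole (1 + j250·0.002) = 1 + j0.5 → |·| ≈ 1.118, ∠ ≈ 26.57°
pole (1 + j250·0.0005) = 1 + j0.125 → |·| ≈ 1.0078, ∠ ≈ 7.13°
|G| = 0.0125 · 1.4142 / (1.118 · 1.0078) ≈ 0.015689
Gain = 20 log₁₀(0.015689) ≈ -36.09 dB
∠G = (45.00°) − (26.57° + 7.13°) = 11.30°

-36.1 dB, 11.3°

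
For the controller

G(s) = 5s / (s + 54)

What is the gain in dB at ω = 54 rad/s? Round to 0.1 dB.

At s = jω = j54:
zero at origin: s = j54 → |·| = 54, ∠ = 90.00°
pole (s+54): 54 + j54 → |·| = √(54²+54²) = √5832 ≈ 76.368, ∠ = arctan(54/54) ≈ 45.00°
|G| = 5 · 54 / 76.368 ≈ 3.5355
Gain = 20 log₁₀(3.5355) ≈ 10.97 dB

11.0 dB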